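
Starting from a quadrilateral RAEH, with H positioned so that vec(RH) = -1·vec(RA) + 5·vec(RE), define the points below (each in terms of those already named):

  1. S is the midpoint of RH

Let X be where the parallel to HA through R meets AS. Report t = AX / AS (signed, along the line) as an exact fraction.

Work in coordinates with R = (0, 0), A = (1, 0), E = (0, 1), H = (-1, 5).
1. S is the midpoint of RH ⇒ S = (-1/2, 5/2)
through R parallel to HA: direction (2, -5); meets AS at X = (-2, 5)
X = A + t·(S−A) with t = 2

t = 2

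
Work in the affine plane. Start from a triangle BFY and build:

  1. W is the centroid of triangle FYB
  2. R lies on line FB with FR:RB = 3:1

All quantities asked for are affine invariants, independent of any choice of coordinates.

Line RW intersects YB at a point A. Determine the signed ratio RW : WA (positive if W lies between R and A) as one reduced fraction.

RW:WA = -1/4

Assign B = (0, 0), F = (1, 0), Y = (0, 1) — the answer is frame-independent, so this choice is without loss of generality.
1. W is the centroid of triangle FYB ⇒ W = (1/3, 1/3)
2. R lies on line FB with FR:RB = 3:1 ⇒ R = (1/4, 0)
line RW meets YB at A = (0, -1)
W = R + t·(A−R) with t = -1/3, so RW:WA = -1/3:4/3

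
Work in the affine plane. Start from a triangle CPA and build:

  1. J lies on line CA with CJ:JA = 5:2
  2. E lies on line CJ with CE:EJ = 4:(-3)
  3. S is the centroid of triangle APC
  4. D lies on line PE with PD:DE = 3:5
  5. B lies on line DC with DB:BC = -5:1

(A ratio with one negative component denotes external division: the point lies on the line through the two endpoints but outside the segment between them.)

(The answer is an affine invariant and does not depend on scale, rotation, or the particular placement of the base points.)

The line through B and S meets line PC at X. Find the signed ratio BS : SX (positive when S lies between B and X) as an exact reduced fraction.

Assign C = (0, 0), P = (1, 0), A = (0, 1) — the answer is frame-independent, so this choice is without loss of generality.
1. J lies on line CA with CJ:JA = 5:2 ⇒ J = (0, 5/7)
2. E lies on line CJ with CE:EJ = 4:(-3) ⇒ E = (0, 20/7)
3. S is the centroid of triangle APC ⇒ S = (1/3, 1/3)
4. D lies on line PE with PD:DE = 3:5 ⇒ D = (5/8, 15/14)
5. B lies on line DC with DB:BC = -5:1 ⇒ B = (-5/32, -15/56)
line BS meets PC at X = (25/404, 0)
S = B + t·(X−B) with t = 101/45, so BS:SX = 101/45:-56/45

BS:SX = -101/56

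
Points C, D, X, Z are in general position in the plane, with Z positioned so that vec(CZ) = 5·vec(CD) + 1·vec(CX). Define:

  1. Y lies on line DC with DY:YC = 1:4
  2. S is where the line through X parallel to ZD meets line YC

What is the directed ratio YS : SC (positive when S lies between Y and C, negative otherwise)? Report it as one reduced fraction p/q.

YS:SC = -6/5

Work in coordinates with C = (0, 0), D = (1, 0), X = (0, 1), Z = (5, 1).
1. Y lies on line DC with DY:YC = 1:4 ⇒ Y = (4/5, 0)
2. S is where the line through X parallel to ZD meets line YC ⇒ S = (-4, 0)
S = Y + t·(C−Y) with t = 6, so YS:SC = t:(1−t) = 6:-5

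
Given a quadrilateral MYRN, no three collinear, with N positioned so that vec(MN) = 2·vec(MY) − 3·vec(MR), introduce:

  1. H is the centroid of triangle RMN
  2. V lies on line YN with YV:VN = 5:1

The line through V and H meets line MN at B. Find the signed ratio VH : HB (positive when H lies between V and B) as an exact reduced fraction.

Set M = (0, 0), Y = (1, 0), R = (0, 1), N = (2, -3); any affine frame gives the same invariant.
1. H is the centroid of triangle RMN ⇒ H = (2/3, -2/3)
2. V lies on line YN with YV:VN = 5:1 ⇒ V = (11/6, -5/2)
line VH meets MN at B = (16/3, -8)
H = V + t·(B−V) with t = -1/3, so VH:HB = -1/3:4/3

VH:HB = -1/4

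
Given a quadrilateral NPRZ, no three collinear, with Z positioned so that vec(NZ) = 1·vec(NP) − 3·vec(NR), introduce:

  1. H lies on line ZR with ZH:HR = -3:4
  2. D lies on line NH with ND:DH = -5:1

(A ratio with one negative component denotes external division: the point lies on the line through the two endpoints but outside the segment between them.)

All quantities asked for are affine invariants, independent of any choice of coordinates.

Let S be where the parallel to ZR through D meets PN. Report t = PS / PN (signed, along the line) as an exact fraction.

Choose coordinates N = (0, 0), P = (1, 0), R = (0, 1), Z = (1, -3).
1. H lies on line ZR with ZH:HR = -3:4 ⇒ H = (4, -15)
2. D lies on line NH with ND:DH = -5:1 ⇒ D = (5, -75/4)
through D parallel to ZR: direction (-1, 4); meets PN at S = (5/16, 0)
S = P + t·(N−P) with t = 11/16

t = 11/16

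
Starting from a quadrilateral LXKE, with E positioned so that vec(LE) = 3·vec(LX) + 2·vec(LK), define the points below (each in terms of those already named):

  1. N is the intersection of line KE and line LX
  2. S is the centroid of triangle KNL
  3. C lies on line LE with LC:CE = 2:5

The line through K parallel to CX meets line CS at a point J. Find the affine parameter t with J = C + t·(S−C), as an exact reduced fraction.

Choose coordinates L = (0, 0), X = (1, 0), K = (0, 1), E = (3, 2).
1. N is the intersection of line KE and line LX ⇒ N = (-3, 0)
2. S is the centroid of triangle KNL ⇒ S = (-1, 1/3)
3. C lies on line LE with LC:CE = 2:5 ⇒ C = (6/7, 4/7)
through K parallel to CX: direction (1/7, -4/7); meets CS at J = (3/23, 11/23)
J = C + t·(S−C) with t = 9/23

t = 9/23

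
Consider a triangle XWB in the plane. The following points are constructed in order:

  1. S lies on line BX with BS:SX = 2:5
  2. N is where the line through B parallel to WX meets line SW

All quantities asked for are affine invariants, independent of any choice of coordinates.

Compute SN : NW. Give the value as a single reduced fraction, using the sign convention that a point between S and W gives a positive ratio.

SN:NW = -2/7

Work in coordinates with X = (0, 0), W = (1, 0), B = (0, 1).
1. S lies on line BX with BS:SX = 2:5 ⇒ S = (0, 5/7)
2. N is where the line through B parallel to WX meets line SW ⇒ N = (-2/5, 1)
N = S + t·(W−S) with t = -2/5, so SN:NW = t:(1−t) = -2/5:7/5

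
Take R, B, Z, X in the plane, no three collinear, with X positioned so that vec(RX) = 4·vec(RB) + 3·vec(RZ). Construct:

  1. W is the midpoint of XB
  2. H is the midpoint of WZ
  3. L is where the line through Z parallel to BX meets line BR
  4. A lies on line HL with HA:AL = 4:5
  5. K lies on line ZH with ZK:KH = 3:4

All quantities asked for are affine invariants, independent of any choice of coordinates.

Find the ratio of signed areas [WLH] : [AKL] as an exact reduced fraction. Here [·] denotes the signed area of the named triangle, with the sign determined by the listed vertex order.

[WLH]:[AKL] = -63/20

Work in coordinates with R = (0, 0), B = (1, 0), Z = (0, 1), X = (4, 3).
1. W is the midpoint of XB ⇒ W = (5/2, 3/2)
2. H is the midpoint of WZ ⇒ H = (5/4, 5/4)
3. L is where the line through Z parallel to BX meets line BR ⇒ L = (-1, 0)
4. A lies on line HL with HA:AL = 4:5 ⇒ A = (1/4, 25/36)
5. K lies on line ZH with ZK:KH = 3:4 ⇒ K = (15/28, 31/28)
2·[WLH] = -1, 2·[AKL] = 20/63
[WLH]:[AKL] = -1:20/63 = -63/20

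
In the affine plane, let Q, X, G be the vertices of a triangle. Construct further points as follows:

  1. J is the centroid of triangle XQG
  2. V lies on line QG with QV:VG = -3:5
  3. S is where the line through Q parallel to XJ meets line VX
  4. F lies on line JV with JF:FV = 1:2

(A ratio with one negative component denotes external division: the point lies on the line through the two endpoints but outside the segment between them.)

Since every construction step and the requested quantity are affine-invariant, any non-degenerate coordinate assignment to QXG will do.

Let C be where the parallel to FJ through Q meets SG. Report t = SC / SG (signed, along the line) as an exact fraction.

Set Q = (0, 0), X = (1, 0), G = (0, 1); any affine frame gives the same invariant.
1. J is the centroid of triangle XQG ⇒ J = (1/3, 1/3)
2. V lies on line QG with QV:VG = -3:5 ⇒ V = (0, -3/2)
3. S is where the line through Q parallel to XJ meets line VX ⇒ S = (3/4, -3/8)
4. F lies on line JV with JF:FV = 1:2 ⇒ F = (2/9, -5/18)
through Q parallel to FJ: direction (1/9, 11/18); meets SG at C = (3/22, 3/4)
C = S + t·(G−S) with t = 9/11

t = 9/11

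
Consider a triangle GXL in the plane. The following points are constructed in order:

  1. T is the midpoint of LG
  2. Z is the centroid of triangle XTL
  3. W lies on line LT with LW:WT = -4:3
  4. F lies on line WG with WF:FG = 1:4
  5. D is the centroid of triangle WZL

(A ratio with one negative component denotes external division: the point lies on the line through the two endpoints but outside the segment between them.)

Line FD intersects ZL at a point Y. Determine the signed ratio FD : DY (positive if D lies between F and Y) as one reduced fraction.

Work in coordinates with G = (0, 0), X = (1, 0), L = (0, 1).
1. T is the midpoint of LG ⇒ T = (0, 1/2)
2. Z is the centroid of triangle XTL ⇒ Z = (1/3, 1/2)
3. W lies on line LT with LW:WT = -4:3 ⇒ W = (0, -1)
4. F lies on line WG with WF:FG = 1:4 ⇒ F = (0, -4/5)
5. D is the centroid of triangle WZL ⇒ D = (1/9, 1/6)
line FD meets ZL at Y = (3/17, 25/34)
D = F + t·(Y−F) with t = 17/27, so FD:DY = 17/27:10/27

FD:DY = 17/10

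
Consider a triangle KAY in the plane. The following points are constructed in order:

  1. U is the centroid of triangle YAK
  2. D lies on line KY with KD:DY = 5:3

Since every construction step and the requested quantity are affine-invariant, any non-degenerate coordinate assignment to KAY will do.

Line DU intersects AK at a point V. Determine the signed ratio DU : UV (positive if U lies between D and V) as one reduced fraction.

DU:UV = 7/8

Work in coordinates with K = (0, 0), A = (1, 0), Y = (0, 1).
1. U is the centroid of triangle YAK ⇒ U = (1/3, 1/3)
2. D lies on line KY with KD:DY = 5:3 ⇒ D = (0, 5/8)
line DU meets AK at V = (5/7, 0)
U = D + t·(V−D) with t = 7/15, so DU:UV = 7/15:8/15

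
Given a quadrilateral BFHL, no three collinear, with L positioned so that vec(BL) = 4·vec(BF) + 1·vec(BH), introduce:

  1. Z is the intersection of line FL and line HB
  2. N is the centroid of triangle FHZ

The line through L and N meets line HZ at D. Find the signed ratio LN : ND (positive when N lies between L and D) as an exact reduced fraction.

Work in coordinates with B = (0, 0), F = (1, 0), H = (0, 1), L = (4, 1).
1. Z is the intersection of line FL and line HB ⇒ Z = (0, -1/3)
2. N is the centroid of triangle FHZ ⇒ N = (1/3, 2/9)
line LN meets HZ at D = (0, 5/33)
N = L + t·(D−L) with t = 11/12, so LN:ND = 11/12:1/12

LN:ND = 11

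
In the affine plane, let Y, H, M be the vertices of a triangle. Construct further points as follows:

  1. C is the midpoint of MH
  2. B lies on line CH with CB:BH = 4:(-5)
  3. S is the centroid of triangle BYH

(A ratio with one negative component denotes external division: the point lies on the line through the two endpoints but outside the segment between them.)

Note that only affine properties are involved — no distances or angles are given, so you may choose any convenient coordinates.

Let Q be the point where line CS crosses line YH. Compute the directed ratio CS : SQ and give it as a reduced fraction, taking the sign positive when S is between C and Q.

Set Y = (0, 0), H = (1, 0), M = (0, 1); any affine frame gives the same invariant.
1. C is the midpoint of MH ⇒ C = (1/2, 1/2)
2. B lies on line CH with CB:BH = 4:(-5) ⇒ B = (-3/2, 5/2)
3. S is the centroid of triangle BYH ⇒ S = (-1/6, 5/6)
line CS meets YH at Q = (3/2, 0)
S = C + t·(Q−C) with t = -2/3, so CS:SQ = -2/3:5/3

CS:SQ = -2/5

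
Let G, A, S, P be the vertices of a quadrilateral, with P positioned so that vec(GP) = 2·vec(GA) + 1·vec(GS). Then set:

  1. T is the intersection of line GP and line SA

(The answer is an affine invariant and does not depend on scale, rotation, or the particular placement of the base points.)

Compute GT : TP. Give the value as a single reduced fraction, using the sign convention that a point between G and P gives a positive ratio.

Choose coordinates G = (0, 0), A = (1, 0), S = (0, 1), P = (2, 1).
1. T is the intersection of line GP and line SA ⇒ T = (2/3, 1/3)
T = G + t·(P−G) with t = 1/3, so GT:TP = t:(1−t) = 1/3:2/3

GT:TP = 1/2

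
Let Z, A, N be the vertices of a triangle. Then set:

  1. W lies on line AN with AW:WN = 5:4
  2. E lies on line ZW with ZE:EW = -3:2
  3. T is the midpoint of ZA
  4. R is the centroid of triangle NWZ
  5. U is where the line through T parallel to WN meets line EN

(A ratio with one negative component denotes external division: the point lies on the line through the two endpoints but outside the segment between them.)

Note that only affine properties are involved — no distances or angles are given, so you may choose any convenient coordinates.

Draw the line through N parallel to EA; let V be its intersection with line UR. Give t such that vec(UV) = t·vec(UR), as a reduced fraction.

t = 27/49

Work in coordinates with Z = (0, 0), A = (1, 0), N = (0, 1).
1. W lies on line AN with AW:WN = 5:4 ⇒ W = (4/9, 5/9)
2. E lies on line ZW with ZE:EW = -3:2 ⇒ E = (4/3, 5/3)
3. T is the midpoint of ZA ⇒ T = (1/2, 0)
4. R is the centroid of triangle NWZ ⇒ R = (4/27, 14/27)
5. U is where the line through T parallel to WN meets line EN ⇒ U = (-1/3, 5/6)
through N parallel to EA: direction (-1/3, -5/3); meets UR at V = (-10/147, 97/147)
V = U + t·(R−U) with t = 27/49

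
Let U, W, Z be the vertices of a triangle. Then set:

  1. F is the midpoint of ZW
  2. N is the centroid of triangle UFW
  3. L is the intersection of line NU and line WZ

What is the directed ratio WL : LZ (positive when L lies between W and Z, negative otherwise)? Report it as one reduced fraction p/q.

WL:LZ = 1/3

Choose coordinates U = (0, 0), W = (1, 0), Z = (0, 1).
1. F is the midpoint of ZW ⇒ F = (1/2, 1/2)
2. N is the centroid of triangle UFW ⇒ N = (1/2, 1/6)
3. L is the intersection of line NU and line WZ ⇒ L = (3/4, 1/4)
L = W + t·(Z−W) with t = 1/4, so WL:LZ = t:(1−t) = 1/4:3/4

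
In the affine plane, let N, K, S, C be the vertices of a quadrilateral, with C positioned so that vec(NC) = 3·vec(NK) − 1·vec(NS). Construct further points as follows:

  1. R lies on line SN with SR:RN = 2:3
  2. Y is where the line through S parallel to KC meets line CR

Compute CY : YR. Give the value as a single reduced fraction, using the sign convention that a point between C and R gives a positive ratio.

Assign N = (0, 0), K = (1, 0), S = (0, 1), C = (3, -1) — the answer is frame-independent, so this choice is without loss of generality.
1. R lies on line SN with SR:RN = 2:3 ⇒ R = (0, 3/5)
2. Y is where the line through S parallel to KC meets line CR ⇒ Y = (-12, 7)
Y = C + t·(R−C) with t = 5, so CY:YR = t:(1−t) = 5:-4

CY:YR = -5/4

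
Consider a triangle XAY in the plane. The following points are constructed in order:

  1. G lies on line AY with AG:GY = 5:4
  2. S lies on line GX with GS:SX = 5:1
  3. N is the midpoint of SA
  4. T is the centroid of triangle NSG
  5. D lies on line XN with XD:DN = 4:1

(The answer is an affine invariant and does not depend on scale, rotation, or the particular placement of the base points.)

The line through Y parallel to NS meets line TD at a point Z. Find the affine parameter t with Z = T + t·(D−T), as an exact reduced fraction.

t = -55/14

Set X = (0, 0), A = (1, 0), Y = (0, 1); any affine frame gives the same invariant.
1. G lies on line AY with AG:GY = 5:4 ⇒ G = (4/9, 5/9)
2. S lies on line GX with GS:SX = 5:1 ⇒ S = (2/27, 5/54)
3. N is the midpoint of SA ⇒ N = (29/54, 5/108)
4. T is the centroid of triangle NSG ⇒ T = (19/54, 25/108)
5. D lies on line XN with XD:DN = 4:1 ⇒ D = (58/135, 1/27)
through Y parallel to NS: direction (-25/54, 5/108); meets TD at Z = (5/108, 215/216)
Z = T + t·(D−T) with t = -55/14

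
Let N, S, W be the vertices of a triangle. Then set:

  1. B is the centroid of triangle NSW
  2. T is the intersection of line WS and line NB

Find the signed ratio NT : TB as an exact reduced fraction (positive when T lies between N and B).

Choose coordinates N = (0, 0), S = (1, 0), W = (0, 1).
1. B is the centroid of triangle NSW ⇒ B = (1/3, 1/3)
2. T is the intersection of line WS and line NB ⇒ T = (1/2, 1/2)
T = N + t·(B−N) with t = 3/2, so NT:TB = t:(1−t) = 3/2:-1/2

NT:TB = -3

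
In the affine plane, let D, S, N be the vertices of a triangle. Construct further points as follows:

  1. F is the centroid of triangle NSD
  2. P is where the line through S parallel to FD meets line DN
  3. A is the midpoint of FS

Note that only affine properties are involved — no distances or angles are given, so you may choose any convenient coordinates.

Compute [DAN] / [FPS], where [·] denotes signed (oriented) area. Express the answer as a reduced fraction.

Work in coordinates with D = (0, 0), S = (1, 0), N = (0, 1).
1. F is the centroid of triangle NSD ⇒ F = (1/3, 1/3)
2. P is where the line through S parallel to FD meets line DN ⇒ P = (0, -1)
3. A is the midpoint of FS ⇒ A = (2/3, 1/6)
2·[DAN] = 2/3, 2·[FPS] = 1
[DAN]:[FPS] = 2/3:1 = 2/3

[DAN]:[FPS] = 2/3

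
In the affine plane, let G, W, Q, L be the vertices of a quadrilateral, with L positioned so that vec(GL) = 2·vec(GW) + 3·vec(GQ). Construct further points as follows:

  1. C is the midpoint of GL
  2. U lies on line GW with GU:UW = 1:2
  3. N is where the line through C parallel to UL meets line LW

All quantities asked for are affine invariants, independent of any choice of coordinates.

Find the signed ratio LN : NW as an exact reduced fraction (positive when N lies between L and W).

LN:NW = -1/5

Choose coordinates G = (0, 0), W = (1, 0), Q = (0, 1), L = (2, 3).
1. C is the midpoint of GL ⇒ C = (1, 3/2)
2. U lies on line GW with GU:UW = 1:2 ⇒ U = (1/3, 0)
3. N is where the line through C parallel to UL meets line LW ⇒ N = (9/4, 15/4)
N = L + t·(W−L) with t = -1/4, so LN:NW = t:(1−t) = -1/4:5/4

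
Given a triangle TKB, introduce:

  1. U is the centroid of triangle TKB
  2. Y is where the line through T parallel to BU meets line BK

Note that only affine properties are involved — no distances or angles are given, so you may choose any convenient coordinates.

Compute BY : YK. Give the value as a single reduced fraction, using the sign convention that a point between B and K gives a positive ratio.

Set T = (0, 0), K = (1, 0), B = (0, 1); any affine frame gives the same invariant.
1. U is the centroid of triangle TKB ⇒ U = (1/3, 1/3)
2. Y is where the line through T parallel to BU meets line BK ⇒ Y = (-1, 2)
Y = B + t·(K−B) with t = -1, so BY:YK = t:(1−t) = -1:2

BY:YK = -1/2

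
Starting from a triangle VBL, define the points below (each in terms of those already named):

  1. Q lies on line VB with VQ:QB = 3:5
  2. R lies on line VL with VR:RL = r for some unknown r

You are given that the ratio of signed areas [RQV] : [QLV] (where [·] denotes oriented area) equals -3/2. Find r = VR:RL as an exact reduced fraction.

r = -3

Assign V = (0, 0), B = (1, 0), L = (0, 1) — the answer is frame-independent, so this choice is without loss of generality.
1. Q lies on line VB with VQ:QB = 3:5 ⇒ Q = (3/8, 0)
2. With VR:RL = r, write λ = r/(r+1) so R = V + λ·(L−V); R is affine-linear in λ
Every point depending on R is an affine combination of R and λ-independent points, so each such coordinate is linear in λ; the λ² term in each signed area is a multiple of (L−V)×(L−V) = 0, so 2·[RQV] and 2·[QLV] are each linear in λ. Evaluating at λ=0 and λ=1:
  2·[RQV] = -3/8·λ,   2·[QLV] = 3/8
So [RQV]:[QLV] = (-3/8·λ) / (3/8). Setting this equal to -3/2:
  -3/8·λ = -3/2·(3/8)  ⇒  λ = 3/2
Then r = λ/(1−λ) = (3/2)/(-1/2) = -3. Check: with r = -3, R = (0, 3/2) and [RQV]:[QLV] = -3/2 as required.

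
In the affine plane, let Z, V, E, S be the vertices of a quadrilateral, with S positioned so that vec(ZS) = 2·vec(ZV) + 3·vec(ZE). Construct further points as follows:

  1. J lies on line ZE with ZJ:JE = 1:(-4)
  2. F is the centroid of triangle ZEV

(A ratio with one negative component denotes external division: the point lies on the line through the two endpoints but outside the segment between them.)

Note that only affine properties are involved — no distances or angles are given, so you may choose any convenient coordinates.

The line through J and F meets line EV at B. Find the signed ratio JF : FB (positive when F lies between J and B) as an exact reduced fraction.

JF:FB = 3

Work in coordinates with Z = (0, 0), V = (1, 0), E = (0, 1), S = (2, 3).
1. J lies on line ZE with ZJ:JE = 1:(-4) ⇒ J = (0, -1/3)
2. F is the centroid of triangle ZEV ⇒ F = (1/3, 1/3)
line JF meets EV at B = (4/9, 5/9)
F = J + t·(B−J) with t = 3/4, so JF:FB = 3/4:1/4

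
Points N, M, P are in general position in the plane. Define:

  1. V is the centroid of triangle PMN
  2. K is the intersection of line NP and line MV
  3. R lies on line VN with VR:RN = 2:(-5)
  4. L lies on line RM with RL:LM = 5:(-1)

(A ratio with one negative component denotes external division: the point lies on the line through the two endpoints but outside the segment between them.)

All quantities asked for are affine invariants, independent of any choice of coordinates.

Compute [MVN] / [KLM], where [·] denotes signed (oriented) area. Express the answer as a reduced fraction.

Assign N = (0, 0), M = (1, 0), P = (0, 1) — the answer is frame-independent, so this choice is without loss of generality.
1. V is the centroid of triangle PMN ⇒ V = (1/3, 1/3)
2. K is the intersection of line NP and line MV ⇒ K = (0, 1/2)
3. R lies on line VN with VR:RN = 2:(-5) ⇒ R = (5/9, 5/9)
4. L lies on line RM with RL:LM = 5:(-1) ⇒ L = (10/9, -5/36)
2·[MVN] = 1/3, 2·[KLM] = 1/12
[MVN]:[KLM] = 1/3:1/12 = 4

[MVN]:[KLM] = 4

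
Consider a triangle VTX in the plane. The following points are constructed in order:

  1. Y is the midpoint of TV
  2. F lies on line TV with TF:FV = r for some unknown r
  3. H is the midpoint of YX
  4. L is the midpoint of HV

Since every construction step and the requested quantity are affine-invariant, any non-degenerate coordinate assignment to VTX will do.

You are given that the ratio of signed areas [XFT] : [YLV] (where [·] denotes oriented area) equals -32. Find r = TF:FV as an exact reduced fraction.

r = -4/5

Set V = (0, 0), T = (1, 0), X = (0, 1); any affine frame gives the same invariant.
1. Y is the midpoint of TV ⇒ Y = (1/2, 0)
2. With TF:FV = r, write λ = r/(r+1) so F = T + λ·(V−T); F is affine-linear in λ
3. H is the midpoint of YX ⇒ H = (1/4, 1/2)
4. L is the midpoint of HV ⇒ L = (1/8, 1/4)
Every point depending on F is an affine combination of F and λ-independent points, so each such coordinate is linear in λ; the λ² term in each signed area is a multiple of (V−T)×(V−T) = 0, so 2·[XFT] and 2·[YLV] are each linear in λ. Evaluating at λ=0 and λ=1:
  2·[XFT] = λ,   2·[YLV] = 1/8
So [XFT]:[YLV] = (λ) / (1/8). Setting this equal to -32:
  λ = -32·(1/8)  ⇒  λ = -4
Then r = λ/(1−λ) = (-4)/(5) = -4/5. Check: with r = -4/5, F = (5, 0) and [XFT]:[YLV] = -32 as required.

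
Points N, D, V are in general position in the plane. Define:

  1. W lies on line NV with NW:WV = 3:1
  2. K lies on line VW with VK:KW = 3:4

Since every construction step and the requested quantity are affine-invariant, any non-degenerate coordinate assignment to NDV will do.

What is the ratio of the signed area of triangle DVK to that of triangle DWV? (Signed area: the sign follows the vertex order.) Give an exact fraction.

[DVK]:[DWV] = -3/7

Set N = (0, 0), D = (1, 0), V = (0, 1); any affine frame gives the same invariant.
1. W lies on line NV with NW:WV = 3:1 ⇒ W = (0, 3/4)
2. K lies on line VW with VK:KW = 3:4 ⇒ K = (0, 25/28)
2·[DVK] = 3/28, 2·[DWV] = -1/4
[DVK]:[DWV] = 3/28:-1/4 = -3/7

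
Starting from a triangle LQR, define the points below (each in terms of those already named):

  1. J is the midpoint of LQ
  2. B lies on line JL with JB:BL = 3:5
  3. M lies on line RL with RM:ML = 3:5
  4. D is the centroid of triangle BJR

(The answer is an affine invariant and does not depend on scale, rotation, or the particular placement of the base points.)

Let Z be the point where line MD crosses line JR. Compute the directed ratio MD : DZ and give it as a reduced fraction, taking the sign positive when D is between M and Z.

MD:DZ = 2

Work in coordinates with L = (0, 0), Q = (1, 0), R = (0, 1).
1. J is the midpoint of LQ ⇒ J = (1/2, 0)
2. B lies on line JL with JB:BL = 3:5 ⇒ B = (5/16, 0)
3. M lies on line RL with RM:ML = 3:5 ⇒ M = (0, 5/8)
4. D is the centroid of triangle BJR ⇒ D = (13/48, 1/3)
line MD meets JR at Z = (13/32, 3/16)
D = M + t·(Z−M) with t = 2/3, so MD:DZ = 2/3:1/3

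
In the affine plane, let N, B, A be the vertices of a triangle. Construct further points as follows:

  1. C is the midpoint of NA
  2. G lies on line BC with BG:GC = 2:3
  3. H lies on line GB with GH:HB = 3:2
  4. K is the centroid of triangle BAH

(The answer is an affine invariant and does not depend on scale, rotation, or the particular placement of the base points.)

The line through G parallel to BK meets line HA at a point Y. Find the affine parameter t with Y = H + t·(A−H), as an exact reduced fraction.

t = -3/4

Choose coordinates N = (0, 0), B = (1, 0), A = (0, 1).
1. C is the midpoint of NA ⇒ C = (0, 1/2)
2. G lies on line BC with BG:GC = 2:3 ⇒ G = (3/5, 1/5)
3. H lies on line GB with GH:HB = 3:2 ⇒ H = (21/25, 2/25)
4. K is the centroid of triangle BAH ⇒ K = (46/75, 9/25)
through G parallel to BK: direction (-29/75, 9/25); meets HA at Y = (147/100, -61/100)
Y = H + t·(A−H) with t = -3/4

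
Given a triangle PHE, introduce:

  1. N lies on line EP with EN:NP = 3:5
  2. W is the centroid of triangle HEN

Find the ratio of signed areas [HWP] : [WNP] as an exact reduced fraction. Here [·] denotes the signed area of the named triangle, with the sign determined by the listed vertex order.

[HWP]:[WNP] = 13/5

Assign P = (0, 0), H = (1, 0), E = (0, 1) — the answer is frame-independent, so this choice is without loss of generality.
1. N lies on line EP with EN:NP = 3:5 ⇒ N = (0, 5/8)
2. W is the centroid of triangle HEN ⇒ W = (1/3, 13/24)
2·[HWP] = 13/24, 2·[WNP] = 5/24
[HWP]:[WNP] = 13/24:5/24 = 13/5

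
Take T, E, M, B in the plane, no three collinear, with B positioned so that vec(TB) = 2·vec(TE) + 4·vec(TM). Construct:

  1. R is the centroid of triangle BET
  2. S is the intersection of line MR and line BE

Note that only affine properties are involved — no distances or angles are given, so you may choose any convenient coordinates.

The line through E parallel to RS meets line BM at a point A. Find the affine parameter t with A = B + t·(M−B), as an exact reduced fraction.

Work in coordinates with T = (0, 0), E = (1, 0), M = (0, 1), B = (2, 4).
1. R is the centroid of triangle BET ⇒ R = (1, 4/3)
2. S is the intersection of line MR and line BE ⇒ S = (15/11, 16/11)
through E parallel to RS: direction (4/11, 4/33); meets BM at A = (-8/7, -5/7)
A = B + t·(M−B) with t = 11/7

t = 11/7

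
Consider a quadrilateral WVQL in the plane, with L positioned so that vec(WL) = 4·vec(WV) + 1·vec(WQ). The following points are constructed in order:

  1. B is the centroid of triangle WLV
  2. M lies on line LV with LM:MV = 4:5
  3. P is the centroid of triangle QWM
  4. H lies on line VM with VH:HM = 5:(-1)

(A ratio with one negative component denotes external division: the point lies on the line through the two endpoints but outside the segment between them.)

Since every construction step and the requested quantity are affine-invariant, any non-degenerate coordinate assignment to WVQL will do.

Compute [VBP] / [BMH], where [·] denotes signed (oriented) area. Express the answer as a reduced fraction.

[VBP]:[BMH] = 124/15

Assign W = (0, 0), V = (1, 0), Q = (0, 1), L = (4, 1) — the answer is frame-independent, so this choice is without loss of generality.
1. B is the centroid of triangle WLV ⇒ B = (5/3, 1/3)
2. M lies on line LV with LM:MV = 4:5 ⇒ M = (8/3, 5/9)
3. P is the centroid of triangle QWM ⇒ P = (8/9, 14/27)
4. H lies on line VM with VH:HM = 5:(-1) ⇒ H = (37/12, 25/36)
2·[VBP] = 31/81, 2·[BMH] = 5/108
[VBP]:[BMH] = 31/81:5/108 = 124/15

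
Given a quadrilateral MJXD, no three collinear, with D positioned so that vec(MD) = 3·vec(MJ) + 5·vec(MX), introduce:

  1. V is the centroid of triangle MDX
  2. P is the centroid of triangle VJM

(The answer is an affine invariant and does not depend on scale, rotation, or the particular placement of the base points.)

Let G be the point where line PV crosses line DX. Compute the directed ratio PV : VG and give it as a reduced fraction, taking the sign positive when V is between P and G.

Set M = (0, 0), J = (1, 0), X = (0, 1), D = (3, 5); any affine frame gives the same invariant.
1. V is the centroid of triangle MDX ⇒ V = (1, 2)
2. P is the centroid of triangle VJM ⇒ P = (2/3, 2/3)
line PV meets DX at G = (9/8, 5/2)
V = P + t·(G−P) with t = 8/11, so PV:VG = 8/11:3/11

PV:VG = 8/3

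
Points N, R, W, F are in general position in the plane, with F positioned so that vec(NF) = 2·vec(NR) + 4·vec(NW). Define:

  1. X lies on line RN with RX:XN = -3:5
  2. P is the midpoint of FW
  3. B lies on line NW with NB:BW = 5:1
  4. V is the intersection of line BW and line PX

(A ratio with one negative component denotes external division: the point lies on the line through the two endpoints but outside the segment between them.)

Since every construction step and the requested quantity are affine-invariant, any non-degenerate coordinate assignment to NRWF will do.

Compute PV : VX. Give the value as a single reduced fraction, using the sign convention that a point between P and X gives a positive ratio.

PV:VX = -2/5

Assign N = (0, 0), R = (1, 0), W = (0, 1), F = (2, 4) — the answer is frame-independent, so this choice is without loss of generality.
1. X lies on line RN with RX:XN = -3:5 ⇒ X = (5/2, 0)
2. P is the midpoint of FW ⇒ P = (1, 5/2)
3. B lies on line NW with NB:BW = 5:1 ⇒ B = (0, 5/6)
4. V is the intersection of line BW and line PX ⇒ V = (0, 25/6)
V = P + t·(X−P) with t = -2/3, so PV:VX = t:(1−t) = -2/3:5/3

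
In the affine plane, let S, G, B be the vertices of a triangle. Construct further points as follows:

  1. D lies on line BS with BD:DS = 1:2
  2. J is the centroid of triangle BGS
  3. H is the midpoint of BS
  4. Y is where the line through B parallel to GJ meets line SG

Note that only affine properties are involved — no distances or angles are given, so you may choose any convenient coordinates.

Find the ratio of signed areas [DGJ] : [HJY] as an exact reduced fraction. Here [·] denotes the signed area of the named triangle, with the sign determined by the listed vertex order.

Assign S = (0, 0), G = (1, 0), B = (0, 1) — the answer is frame-independent, so this choice is without loss of generality.
1. D lies on line BS with BD:DS = 1:2 ⇒ D = (0, 2/3)
2. J is the centroid of triangle BGS ⇒ J = (1/3, 1/3)
3. H is the midpoint of BS ⇒ H = (0, 1/2)
4. Y is where the line through B parallel to GJ meets line SG ⇒ Y = (2, 0)
2·[DGJ] = -1/9, 2·[HJY] = 1/6
[DGJ]:[HJY] = -1/9:1/6 = -2/3

[DGJ]:[HJY] = -2/3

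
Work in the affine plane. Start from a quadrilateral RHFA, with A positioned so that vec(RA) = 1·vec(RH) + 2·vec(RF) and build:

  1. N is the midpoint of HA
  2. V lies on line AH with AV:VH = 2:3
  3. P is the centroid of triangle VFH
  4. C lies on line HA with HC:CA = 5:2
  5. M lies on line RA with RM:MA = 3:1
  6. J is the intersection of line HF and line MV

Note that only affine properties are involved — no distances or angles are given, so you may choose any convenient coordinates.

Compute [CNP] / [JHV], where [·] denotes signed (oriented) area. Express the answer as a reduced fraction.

[CNP]:[JHV] = 5/252

Choose coordinates R = (0, 0), H = (1, 0), F = (0, 1), A = (1, 2).
1. N is the midpoint of HA ⇒ N = (1, 1)
2. V lies on line AH with AV:VH = 2:3 ⇒ V = (1, 6/5)
3. P is the centroid of triangle VFH ⇒ P = (2/3, 11/15)
4. C lies on line HA with HC:CA = 5:2 ⇒ C = (1, 10/7)
5. M lies on line RA with RM:MA = 3:1 ⇒ M = (3/4, 3/2)
6. J is the intersection of line HF and line MV ⇒ J = (7, -6)
2·[CNP] = -1/7, 2·[JHV] = -36/5
[CNP]:[JHV] = -1/7:-36/5 = 5/252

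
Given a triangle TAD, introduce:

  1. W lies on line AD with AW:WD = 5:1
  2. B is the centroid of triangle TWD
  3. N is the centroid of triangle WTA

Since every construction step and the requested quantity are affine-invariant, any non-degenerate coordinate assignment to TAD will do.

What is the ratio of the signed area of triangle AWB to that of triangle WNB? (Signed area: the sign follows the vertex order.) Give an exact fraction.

Work in coordinates with T = (0, 0), A = (1, 0), D = (0, 1).
1. W lies on line AD with AW:WD = 5:1 ⇒ W = (1/6, 5/6)
2. B is the centroid of triangle TWD ⇒ B = (1/18, 11/18)
3. N is the centroid of triangle WTA ⇒ N = (7/18, 5/18)
2·[AWB] = 5/18, 2·[WNB] = -1/9
[AWB]:[WNB] = 5/18:-1/9 = -5/2

[AWB]:[WNB] = -5/2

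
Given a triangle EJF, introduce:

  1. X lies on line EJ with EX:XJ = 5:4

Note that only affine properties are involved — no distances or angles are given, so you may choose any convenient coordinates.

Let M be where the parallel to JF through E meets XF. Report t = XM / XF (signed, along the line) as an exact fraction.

t = -5/4

Choose coordinates E = (0, 0), J = (1, 0), F = (0, 1).
1. X lies on line EJ with EX:XJ = 5:4 ⇒ X = (5/9, 0)
through E parallel to JF: direction (-1, 1); meets XF at M = (5/4, -5/4)
M = X + t·(F−X) with t = -5/4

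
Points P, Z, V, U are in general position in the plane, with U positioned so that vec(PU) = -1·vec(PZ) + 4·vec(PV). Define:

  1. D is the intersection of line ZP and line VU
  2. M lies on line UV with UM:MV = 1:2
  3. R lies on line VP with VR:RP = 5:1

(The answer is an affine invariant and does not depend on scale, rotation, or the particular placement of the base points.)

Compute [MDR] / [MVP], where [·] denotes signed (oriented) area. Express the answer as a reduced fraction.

Set P = (0, 0), Z = (1, 0), V = (0, 1), U = (-1, 4); any affine frame gives the same invariant.
1. D is the intersection of line ZP and line VU ⇒ D = (1/3, 0)
2. M lies on line UV with UM:MV = 1:2 ⇒ M = (-2/3, 3)
3. R lies on line VP with VR:RP = 5:1 ⇒ R = (0, 1/6)
2·[MDR] = -5/6, 2·[MVP] = -2/3
[MDR]:[MVP] = -5/6:-2/3 = 5/4

[MDR]:[MVP] = 5/4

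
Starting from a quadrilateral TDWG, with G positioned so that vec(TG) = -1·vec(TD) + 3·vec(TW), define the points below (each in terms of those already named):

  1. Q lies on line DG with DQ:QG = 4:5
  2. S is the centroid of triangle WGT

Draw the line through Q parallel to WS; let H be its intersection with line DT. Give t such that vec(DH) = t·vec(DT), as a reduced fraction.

Set T = (0, 0), D = (1, 0), W = (0, 1), G = (-1, 3); any affine frame gives the same invariant.
1. Q lies on line DG with DQ:QG = 4:5 ⇒ Q = (1/9, 4/3)
2. S is the centroid of triangle WGT ⇒ S = (-1/3, 4/3)
through Q parallel to WS: direction (-1/3, 1/3); meets DT at H = (13/9, 0)
H = D + t·(T−D) with t = -4/9

t = -4/9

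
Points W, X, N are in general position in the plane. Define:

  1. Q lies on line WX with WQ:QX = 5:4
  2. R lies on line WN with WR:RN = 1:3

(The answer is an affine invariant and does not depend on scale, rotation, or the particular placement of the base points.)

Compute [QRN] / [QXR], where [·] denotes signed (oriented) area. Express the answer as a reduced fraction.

[QRN]:[QXR] = -15/4

Assign W = (0, 0), X = (1, 0), N = (0, 1) — the answer is frame-independent, so this choice is without loss of generality.
1. Q lies on line WX with WQ:QX = 5:4 ⇒ Q = (5/9, 0)
2. R lies on line WN with WR:RN = 1:3 ⇒ R = (0, 1/4)
2·[QRN] = -5/12, 2·[QXR] = 1/9
[QRN]:[QXR] = -5/12:1/9 = -15/4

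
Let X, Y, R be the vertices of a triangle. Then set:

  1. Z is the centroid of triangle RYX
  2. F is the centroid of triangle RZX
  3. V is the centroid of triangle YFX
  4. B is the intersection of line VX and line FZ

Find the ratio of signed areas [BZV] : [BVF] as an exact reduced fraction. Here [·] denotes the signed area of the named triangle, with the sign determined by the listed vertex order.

[BZV]:[BVF] = -1/2

Choose coordinates X = (0, 0), Y = (1, 0), R = (0, 1).
1. Z is the centroid of triangle RYX ⇒ Z = (1/3, 1/3)
2. F is the centroid of triangle RZX ⇒ F = (1/9, 4/9)
3. V is the centroid of triangle YFX ⇒ V = (10/27, 4/27)
4. B is the intersection of line VX and line FZ ⇒ B = (5/9, 2/9)
2·[BZV] = 1/27, 2·[BVF] = -2/27
[BZV]:[BVF] = 1/27:-2/27 = -1/2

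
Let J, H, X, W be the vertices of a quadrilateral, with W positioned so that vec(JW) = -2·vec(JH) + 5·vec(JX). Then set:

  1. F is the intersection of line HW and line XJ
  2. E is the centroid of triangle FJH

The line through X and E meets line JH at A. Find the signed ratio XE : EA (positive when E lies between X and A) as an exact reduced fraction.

Assign J = (0, 0), H = (1, 0), X = (0, 1), W = (-2, 5) — the answer is frame-independent, so this choice is without loss of generality.
1. F is the intersection of line HW and line XJ ⇒ F = (0, 5/3)
2. E is the centroid of triangle FJH ⇒ E = (1/3, 5/9)
line XE meets JH at A = (3/4, 0)
E = X + t·(A−X) with t = 4/9, so XE:EA = 4/9:5/9

XE:EA = 4/5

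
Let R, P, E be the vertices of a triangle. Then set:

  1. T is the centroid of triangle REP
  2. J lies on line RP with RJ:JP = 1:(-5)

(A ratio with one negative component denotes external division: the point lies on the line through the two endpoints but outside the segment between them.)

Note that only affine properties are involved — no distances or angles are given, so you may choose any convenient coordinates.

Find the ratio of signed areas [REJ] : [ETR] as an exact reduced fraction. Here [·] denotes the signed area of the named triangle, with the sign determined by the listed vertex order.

[REJ]:[ETR] = -3/4

Assign R = (0, 0), P = (1, 0), E = (0, 1) — the answer is frame-independent, so this choice is without loss of generality.
1. T is the centroid of triangle REP ⇒ T = (1/3, 1/3)
2. J lies on line RP with RJ:JP = 1:(-5) ⇒ J = (-1/4, 0)
2·[REJ] = 1/4, 2·[ETR] = -1/3
[REJ]:[ETR] = 1/4:-1/3 = -3/4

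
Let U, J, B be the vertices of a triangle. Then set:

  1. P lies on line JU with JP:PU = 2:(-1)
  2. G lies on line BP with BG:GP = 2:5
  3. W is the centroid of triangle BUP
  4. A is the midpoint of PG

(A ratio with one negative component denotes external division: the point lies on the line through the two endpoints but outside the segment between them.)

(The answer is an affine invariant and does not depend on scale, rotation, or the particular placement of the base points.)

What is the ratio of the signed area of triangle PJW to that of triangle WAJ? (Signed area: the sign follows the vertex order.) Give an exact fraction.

[PJW]:[WAJ] = 28/3

Work in coordinates with U = (0, 0), J = (1, 0), B = (0, 1).
1. P lies on line JU with JP:PU = 2:(-1) ⇒ P = (-1, 0)
2. G lies on line BP with BG:GP = 2:5 ⇒ G = (-2/7, 5/7)
3. W is the centroid of triangle BUP ⇒ W = (-1/3, 1/3)
4. A is the midpoint of PG ⇒ A = (-9/14, 5/14)
2·[PJW] = 2/3, 2·[WAJ] = 1/14
[PJW]:[WAJ] = 2/3:1/14 = 28/3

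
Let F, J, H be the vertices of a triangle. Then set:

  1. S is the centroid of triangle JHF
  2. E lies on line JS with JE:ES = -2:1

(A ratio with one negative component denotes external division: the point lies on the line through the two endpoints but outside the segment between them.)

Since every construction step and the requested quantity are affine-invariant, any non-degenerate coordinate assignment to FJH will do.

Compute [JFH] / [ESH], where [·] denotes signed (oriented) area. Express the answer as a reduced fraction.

Set F = (0, 0), J = (1, 0), H = (0, 1); any affine frame gives the same invariant.
1. S is the centroid of triangle JHF ⇒ S = (1/3, 1/3)
2. E lies on line JS with JE:ES = -2:1 ⇒ E = (-1/3, 2/3)
2·[JFH] = -1, 2·[ESH] = 1/3
[JFH]:[ESH] = -1:1/3 = -3

[JFH]:[ESH] = -3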